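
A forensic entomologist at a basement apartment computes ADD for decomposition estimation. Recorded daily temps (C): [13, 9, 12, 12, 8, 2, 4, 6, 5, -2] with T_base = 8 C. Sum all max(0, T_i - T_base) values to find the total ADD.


Computing ADD day by day:
Day 1: max(0, 13 - 8) = 5
Day 2: max(0, 9 - 8) = 1
Day 3: max(0, 12 - 8) = 4
Day 4: max(0, 12 - 8) = 4
Day 5: max(0, 8 - 8) = 0
Day 6: max(0, 2 - 8) = 0
Day 7: max(0, 4 - 8) = 0
Day 8: max(0, 6 - 8) = 0
Day 9: max(0, 5 - 8) = 0
Day 10: max(0, -2 - 8) = 0
Total ADD = 14

14


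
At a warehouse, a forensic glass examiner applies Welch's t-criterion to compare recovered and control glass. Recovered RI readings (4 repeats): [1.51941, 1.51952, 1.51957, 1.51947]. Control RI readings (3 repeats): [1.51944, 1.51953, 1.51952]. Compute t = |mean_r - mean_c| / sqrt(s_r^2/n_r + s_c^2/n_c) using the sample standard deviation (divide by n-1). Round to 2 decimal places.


Welch's t-criterion for glass RI comparison:
Recovered mean = sum / n_r = 6.07797 / 4 = 1.5194925
Control mean = sum / n_c = 4.55849 / 3 = 1.5194967
Recovered sample variance s_r^2 = 4.69167e-09
Control sample variance s_c^2 = 2.43333e-09
Welch SE (unpooled) = sqrt(s_r^2/n_r + s_c^2/n_c) = sqrt(1.17292e-09 + 8.11111e-10) = sqrt(1.98403e-09) = 4.45425e-05
|mean_r - mean_c| = 4.16667e-06
t = 4.16667e-06 / 4.45425e-05 = 0.09

0.09


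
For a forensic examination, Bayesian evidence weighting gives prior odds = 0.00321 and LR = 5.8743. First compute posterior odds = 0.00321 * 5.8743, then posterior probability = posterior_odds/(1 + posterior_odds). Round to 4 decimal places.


Bayesian evidence evaluation:
Posterior odds = prior_odds * LR = 0.00321 * 5.8743 = 0.0188565
Posterior probability = posterior_odds / (1 + posterior_odds)
= 0.0188565 / (1 + 0.0188565)
= 0.0188565 / 1.0188565
= 0.0185

0.0185


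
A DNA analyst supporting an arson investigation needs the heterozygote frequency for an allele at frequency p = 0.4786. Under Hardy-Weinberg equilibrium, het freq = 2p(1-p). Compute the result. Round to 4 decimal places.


Hardy-Weinberg heterozygote frequency:
q = 1 - p = 1 - 0.4786 = 0.5214
2pq = 2 * 0.4786 * 0.5214 = 0.4991

0.4991


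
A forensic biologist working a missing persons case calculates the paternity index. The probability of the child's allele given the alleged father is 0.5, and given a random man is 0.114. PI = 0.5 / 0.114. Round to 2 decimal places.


Paternity Index calculation:
PI = P(allele|father) / P(allele|random)
PI = 0.5 / 0.114
PI = 4.39

4.39


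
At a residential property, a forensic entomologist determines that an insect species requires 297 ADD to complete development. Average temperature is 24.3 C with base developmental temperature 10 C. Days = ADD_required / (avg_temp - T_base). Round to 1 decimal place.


Insect development time:
Effective temperature = avg_temp - T_base = 24.3 - 10 = 14.3 C
Days = ADD / effective_temp = 297 / 14.3 = 20.8 days

20.8


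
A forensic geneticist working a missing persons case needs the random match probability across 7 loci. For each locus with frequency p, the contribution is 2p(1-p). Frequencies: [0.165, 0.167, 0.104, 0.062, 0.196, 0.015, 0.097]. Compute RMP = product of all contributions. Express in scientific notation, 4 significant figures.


Computing RMP for 7 loci:
Locus 1: 2 * 0.165 * 0.835 = 0.27555
Locus 2: 2 * 0.167 * 0.833 = 0.278222
Locus 3: 2 * 0.104 * 0.896 = 0.186368
Locus 4: 2 * 0.062 * 0.938 = 0.116312
Locus 5: 2 * 0.196 * 0.804 = 0.315168
Locus 6: 2 * 0.015 * 0.985 = 0.02955
Locus 7: 2 * 0.097 * 0.903 = 0.175182
RMP = 2.711e-06

2.711e-06


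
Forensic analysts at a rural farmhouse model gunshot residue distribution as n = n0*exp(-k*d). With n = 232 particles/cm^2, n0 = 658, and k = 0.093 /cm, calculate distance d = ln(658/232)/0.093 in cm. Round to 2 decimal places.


GSR distance calculation:
n0/n = 658 / 232 = 2.836207
ln(n0/n) = 1.042468
d = 1.042468 / 0.093 = 11.21 cm

11.21


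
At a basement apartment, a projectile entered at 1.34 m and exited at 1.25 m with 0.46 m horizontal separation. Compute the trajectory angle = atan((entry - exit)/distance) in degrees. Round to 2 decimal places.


Bullet trajectory angle:
Height difference = 1.34 - 1.25 = 0.09 m
angle = atan(0.09 / 0.46)
angle = atan(0.195652)
angle = 11.07 degrees

11.07


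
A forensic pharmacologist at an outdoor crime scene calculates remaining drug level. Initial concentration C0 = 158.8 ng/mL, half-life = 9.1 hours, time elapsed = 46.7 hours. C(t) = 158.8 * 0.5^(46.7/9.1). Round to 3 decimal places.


Drug concentration decay:
Number of half-lives = t / t_half = 46.7 / 9.1 = 5.131868
Decay factor = 0.5^5.131868 = 0.02852028
C(t) = 158.8 * 0.02852028 = 4.529 ng/mL

4.529


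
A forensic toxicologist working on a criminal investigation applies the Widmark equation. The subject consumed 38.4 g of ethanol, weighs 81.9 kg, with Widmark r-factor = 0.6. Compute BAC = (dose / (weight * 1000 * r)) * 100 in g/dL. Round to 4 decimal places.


Applying the Widmark formula:
BAC = (dose_g / (body_wt * 1000 * r)) * 100
Denominator = 81.9 * 1000 * 0.6 = 49140
BAC = (38.4 / 49140) * 100
BAC = 0.0781 g/dL

0.0781


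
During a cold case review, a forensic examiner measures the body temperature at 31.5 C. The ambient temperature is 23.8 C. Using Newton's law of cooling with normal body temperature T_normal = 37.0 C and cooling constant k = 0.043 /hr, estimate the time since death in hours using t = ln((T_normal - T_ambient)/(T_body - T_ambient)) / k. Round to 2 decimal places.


Using Newton's law of cooling:
t = ln((T_normal - T_ambient) / (T_body - T_ambient)) / k
T_normal - T_ambient = 13.2
T_body - T_ambient = 7.7
Ratio = 1.714286
ln(ratio) = 0.538997
t = 0.538997 / 0.043 = 12.53 hours

12.53


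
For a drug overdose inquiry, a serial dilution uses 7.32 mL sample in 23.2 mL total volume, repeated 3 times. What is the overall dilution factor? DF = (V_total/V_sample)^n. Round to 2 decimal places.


Dilution factor calculation:
Single dilution = V_total / V_sample = 23.2 / 7.32 ≈ 3.169399
Number of dilutions = 3
Total DF = (23.2 / 7.32)^3 (full precision, rounded at the end) = 31.84

31.84


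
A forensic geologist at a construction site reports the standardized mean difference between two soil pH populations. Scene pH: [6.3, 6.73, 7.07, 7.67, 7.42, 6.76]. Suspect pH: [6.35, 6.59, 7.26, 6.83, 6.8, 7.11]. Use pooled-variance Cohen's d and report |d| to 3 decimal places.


Pooled-variance Cohen's d for soil pH comparison:
Scene mean = 41.95 / 6 = 6.991667
Suspect mean = 40.94 / 6 = 6.823333
Scene sample variance s_s^2 = 0.250057
Suspect sample variance s_c^2 = 0.110387
Pooled variance = ((n_s-1)*s_s^2 + (n_c-1)*s_c^2) / (n_s + n_c - 2) = 0.180222
Pooled SD = sqrt(0.180222) = 0.424526
Mean difference = 0.168333
|d| = |0.168333| / 0.424526 = 0.397

0.397


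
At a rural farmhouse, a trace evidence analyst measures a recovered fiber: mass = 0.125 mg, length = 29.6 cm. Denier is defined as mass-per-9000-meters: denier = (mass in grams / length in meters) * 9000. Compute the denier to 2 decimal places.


Denier calculation:
Mass in grams = 0.125 mg / 1000 = 0.000125 g
Length in meters = 29.6 cm / 100 = 0.296 m
Linear density = mass / length = 0.000125 / 0.296 = 0.0004223 g/m
Denier = (g/m) * 9000 = 0.0004223 * 9000 = 3.80

3.80


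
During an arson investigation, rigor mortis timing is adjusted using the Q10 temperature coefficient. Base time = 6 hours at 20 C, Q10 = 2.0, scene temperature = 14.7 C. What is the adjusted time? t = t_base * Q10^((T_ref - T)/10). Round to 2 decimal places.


Rigor mortis time adjustment:
Exponent = (T_ref - T_actual) / 10 = (20 - 14.7) / 10 = 0.53
Q10 factor = 2.0^0.53 = 1.44393
t_adjusted = 6 * 1.44393 = 8.66 hours

8.66


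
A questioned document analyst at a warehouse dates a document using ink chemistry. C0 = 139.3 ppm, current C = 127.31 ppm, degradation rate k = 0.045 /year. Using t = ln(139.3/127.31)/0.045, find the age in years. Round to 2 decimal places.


Document age estimation:
C0/C = 139.3 / 127.31 = 1.09418
ln(C0/C) = 0.090005
t = 0.090005 / 0.045 = 2.00 years

2.00


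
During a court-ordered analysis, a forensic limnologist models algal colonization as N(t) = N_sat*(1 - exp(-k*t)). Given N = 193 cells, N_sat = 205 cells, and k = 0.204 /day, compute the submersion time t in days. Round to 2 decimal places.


PMSI from diatom colonization curve:
N / N_sat = 193 / 205 = 0.941463
1 - N/N_sat = 0.058537
ln(1 - N/N_sat) = -2.838096
t = -ln(1 - N/N_sat) / k = -(-2.838096) / 0.204 = 13.91 days

13.91


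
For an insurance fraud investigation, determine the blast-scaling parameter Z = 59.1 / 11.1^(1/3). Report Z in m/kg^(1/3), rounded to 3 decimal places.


Scaled distance calculation:
W^(1/3) = 11.1^(1/3) = 2.230699
Z = R / W^(1/3) = 59.1 / 2.230699
Z = 26.494 m/kg^(1/3)

26.494


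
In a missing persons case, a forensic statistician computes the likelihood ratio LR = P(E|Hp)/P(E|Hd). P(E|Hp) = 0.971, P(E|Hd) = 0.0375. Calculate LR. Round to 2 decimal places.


Likelihood ratio calculation:
LR = P(E|Hp) / P(E|Hd)
LR = 0.971 / 0.0375
LR = 25.89

25.89


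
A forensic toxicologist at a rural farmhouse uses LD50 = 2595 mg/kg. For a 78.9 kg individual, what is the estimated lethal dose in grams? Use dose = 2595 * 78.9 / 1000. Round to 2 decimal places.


Lethal dose calculation:
Lethal dose = LD50 * body_weight / 1000
= 2595 * 78.9 / 1000
= 204745.5 / 1000
= 204.75 g

204.75


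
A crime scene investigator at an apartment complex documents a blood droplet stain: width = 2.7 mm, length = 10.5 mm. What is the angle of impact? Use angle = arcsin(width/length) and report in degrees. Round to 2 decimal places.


Blood spatter impact angle calculation:
width / length = 2.7 / 10.5 = 0.257143
angle = arcsin(0.257143)
angle = 14.90 degrees

14.90


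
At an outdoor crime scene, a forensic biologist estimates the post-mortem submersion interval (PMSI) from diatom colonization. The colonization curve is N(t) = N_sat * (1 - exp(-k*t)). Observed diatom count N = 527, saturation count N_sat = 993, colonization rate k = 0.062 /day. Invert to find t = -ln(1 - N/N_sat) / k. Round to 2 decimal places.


PMSI from diatom colonization curve:
N / N_sat = 527 / 993 = 0.530715
1 - N/N_sat = 0.469285
ln(1 - N/N_sat) = -0.756545
t = -ln(1 - N/N_sat) / k = -(-0.756545) / 0.062 = 12.20 days

12.20


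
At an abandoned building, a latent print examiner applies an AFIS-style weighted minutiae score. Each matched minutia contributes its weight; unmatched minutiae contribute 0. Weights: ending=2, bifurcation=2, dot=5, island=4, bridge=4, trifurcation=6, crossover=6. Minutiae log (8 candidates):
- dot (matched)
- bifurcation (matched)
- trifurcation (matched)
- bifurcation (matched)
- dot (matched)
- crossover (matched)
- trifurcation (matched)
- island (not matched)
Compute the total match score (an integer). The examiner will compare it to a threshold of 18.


Weighted minutiae match score:
  dot: matched, +5 (running total 5)
  bifurcation: matched, +2 (running total 7)
  trifurcation: matched, +6 (running total 13)
  bifurcation: matched, +2 (running total 15)
  dot: matched, +5 (running total 20)
  crossover: matched, +6 (running total 26)
  trifurcation: matched, +6 (running total 32)
  island: not matched, +0
Total score = 32
Threshold = 18; verdict = identification

32


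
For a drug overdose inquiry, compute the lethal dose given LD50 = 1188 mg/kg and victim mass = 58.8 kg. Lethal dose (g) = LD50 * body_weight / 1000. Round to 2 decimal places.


Lethal dose calculation:
Lethal dose = LD50 * body_weight / 1000
= 1188 * 58.8 / 1000
= 69854.4 / 1000
= 69.85 g

69.85


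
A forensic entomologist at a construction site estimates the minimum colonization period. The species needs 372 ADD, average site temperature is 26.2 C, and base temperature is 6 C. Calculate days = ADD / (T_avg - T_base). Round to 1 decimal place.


Insect development time:
Effective temperature = avg_temp - T_base = 26.2 - 6 = 20.2 C
Days = ADD / effective_temp = 372 / 20.2 = 18.4 days

18.4


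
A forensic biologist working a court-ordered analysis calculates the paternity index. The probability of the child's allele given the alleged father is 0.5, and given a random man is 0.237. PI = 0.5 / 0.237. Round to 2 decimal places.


Paternity Index calculation:
PI = P(allele|father) / P(allele|random)
PI = 0.5 / 0.237
PI = 2.11

2.11


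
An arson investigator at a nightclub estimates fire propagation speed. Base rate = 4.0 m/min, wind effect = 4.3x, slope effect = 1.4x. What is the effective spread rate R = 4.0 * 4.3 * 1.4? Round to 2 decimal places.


Fire spread rate calculation:
R = R0 * wind_factor * slope_factor
= 4.0 * 4.3 * 1.4
= 17.2 * 1.4
= 24.08 m/min

24.08


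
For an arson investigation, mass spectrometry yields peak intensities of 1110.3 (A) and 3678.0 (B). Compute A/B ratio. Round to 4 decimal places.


Spectral peak ratio:
Peak A = 1110.3 counts
Peak B = 3678.0 counts
Ratio = 1110.3 / 3678.0 = 0.3019

0.3019


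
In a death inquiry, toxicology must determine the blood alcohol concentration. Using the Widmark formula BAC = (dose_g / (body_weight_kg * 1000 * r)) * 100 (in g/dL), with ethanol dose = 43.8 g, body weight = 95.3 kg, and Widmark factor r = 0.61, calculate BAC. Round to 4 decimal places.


Applying the Widmark formula:
BAC = (dose_g / (body_wt * 1000 * r)) * 100
Denominator = 95.3 * 1000 * 0.61 = 58133
BAC = (43.8 / 58133) * 100
BAC = 0.0753 g/dL

0.0753


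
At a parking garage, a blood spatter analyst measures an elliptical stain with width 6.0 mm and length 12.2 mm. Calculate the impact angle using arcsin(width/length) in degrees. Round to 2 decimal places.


Blood spatter impact angle calculation:
width / length = 6.0 / 12.2 = 0.491803
angle = arcsin(0.491803)
angle = 29.46 degrees

29.46


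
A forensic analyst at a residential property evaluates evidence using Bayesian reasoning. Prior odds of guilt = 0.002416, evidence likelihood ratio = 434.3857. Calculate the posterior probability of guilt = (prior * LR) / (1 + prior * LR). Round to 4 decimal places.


Bayesian evidence evaluation:
Posterior odds = prior_odds * LR = 0.002416 * 434.3857 = 1.049476
Posterior probability = posterior_odds / (1 + posterior_odds)
= 1.049476 / (1 + 1.049476)
= 1.049476 / 2.049476
= 0.5121

0.5121


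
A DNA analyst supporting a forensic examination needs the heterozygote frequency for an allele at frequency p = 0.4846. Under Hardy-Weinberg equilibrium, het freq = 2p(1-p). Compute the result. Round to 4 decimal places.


Hardy-Weinberg heterozygote frequency:
q = 1 - p = 1 - 0.4846 = 0.5154
2pq = 2 * 0.4846 * 0.5154 = 0.4995

0.4995


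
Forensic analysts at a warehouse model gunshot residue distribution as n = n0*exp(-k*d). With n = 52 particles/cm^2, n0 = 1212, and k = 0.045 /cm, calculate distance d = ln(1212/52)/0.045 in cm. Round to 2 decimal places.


GSR distance calculation:
n0/n = 1212 / 52 = 23.307692
ln(n0/n) = 3.148783
d = 3.148783 / 0.045 = 69.97 cm

69.97


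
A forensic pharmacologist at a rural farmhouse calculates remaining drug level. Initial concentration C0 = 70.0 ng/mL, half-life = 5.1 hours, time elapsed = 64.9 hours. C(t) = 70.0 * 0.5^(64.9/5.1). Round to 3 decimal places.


Drug concentration decay:
Number of half-lives = t / t_half = 64.9 / 5.1 = 12.72549
Decay factor = 0.5^12.72549 = 0.00014765
C(t) = 70.0 * 0.00014765 = 0.010 ng/mL

0.010


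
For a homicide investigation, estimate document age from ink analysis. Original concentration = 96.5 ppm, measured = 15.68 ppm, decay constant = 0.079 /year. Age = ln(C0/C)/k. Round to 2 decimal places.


Document age estimation:
C0/C = 96.5 / 15.68 = 6.154337
ln(C0/C) = 1.817157
t = 1.817157 / 0.079 = 23.00 years

23.00


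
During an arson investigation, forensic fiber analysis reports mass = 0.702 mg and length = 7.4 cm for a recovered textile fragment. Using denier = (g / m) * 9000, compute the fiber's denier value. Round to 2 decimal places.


Denier calculation:
Mass in grams = 0.702 mg / 1000 = 0.000702 g
Length in meters = 7.4 cm / 100 = 0.074 m
Linear density = mass / length = 0.000702 / 0.074 = 0.00948649 g/m
Denier = (g/m) * 9000 = 0.00948649 * 9000 = 85.38

85.38


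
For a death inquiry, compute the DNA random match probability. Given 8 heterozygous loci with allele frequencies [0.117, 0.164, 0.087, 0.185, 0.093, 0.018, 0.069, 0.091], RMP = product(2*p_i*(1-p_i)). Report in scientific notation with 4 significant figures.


Computing RMP for 8 loci:
Locus 1: 2 * 0.117 * 0.883 = 0.206622
Locus 2: 2 * 0.164 * 0.836 = 0.274208
Locus 3: 2 * 0.087 * 0.913 = 0.158862
Locus 4: 2 * 0.185 * 0.815 = 0.30155
Locus 5: 2 * 0.093 * 0.907 = 0.168702
Locus 6: 2 * 0.018 * 0.982 = 0.035352
Locus 7: 2 * 0.069 * 0.931 = 0.128478
Locus 8: 2 * 0.091 * 0.909 = 0.165438
RMP = 3.441e-07

3.441e-07


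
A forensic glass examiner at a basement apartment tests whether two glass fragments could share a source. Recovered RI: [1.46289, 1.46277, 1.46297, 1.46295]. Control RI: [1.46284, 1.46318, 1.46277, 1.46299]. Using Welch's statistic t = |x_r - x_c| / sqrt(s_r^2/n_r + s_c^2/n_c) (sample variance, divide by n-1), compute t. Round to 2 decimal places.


Welch's t-criterion for glass RI comparison:
Recovered mean = sum / n_r = 5.85158 / 4 = 1.462895
Control mean = sum / n_c = 5.85178 / 4 = 1.462945
Recovered sample variance s_r^2 = 8.1e-09
Control sample variance s_c^2 = 3.29667e-08
Welch SE (unpooled) = sqrt(s_r^2/n_r + s_c^2/n_c) = sqrt(2.025e-09 + 8.24167e-09) = sqrt(1.02667e-08) = 0.000101325
|mean_r - mean_c| = 5e-05
t = 5e-05 / 0.000101325 = 0.49

0.49


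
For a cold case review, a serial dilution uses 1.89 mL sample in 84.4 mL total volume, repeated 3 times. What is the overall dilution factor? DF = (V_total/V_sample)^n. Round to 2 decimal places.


Dilution factor calculation:
Single dilution = V_total / V_sample = 84.4 / 1.89 ≈ 44.656085
Number of dilutions = 3
Total DF = (84.4 / 1.89)^3 (full precision, rounded at the end) = 89051.64

89051.64


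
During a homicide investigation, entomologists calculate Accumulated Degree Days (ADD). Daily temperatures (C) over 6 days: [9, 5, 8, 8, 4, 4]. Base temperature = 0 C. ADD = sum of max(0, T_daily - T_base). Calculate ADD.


Computing ADD day by day:
Day 1: max(0, 9 - 0) = 9
Day 2: max(0, 5 - 0) = 5
Day 3: max(0, 8 - 0) = 8
Day 4: max(0, 8 - 0) = 8
Day 5: max(0, 4 - 0) = 4
Day 6: max(0, 4 - 0) = 4
Total ADD = 38

38


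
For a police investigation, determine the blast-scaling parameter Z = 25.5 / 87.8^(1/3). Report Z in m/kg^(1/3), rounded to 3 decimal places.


Scaled distance calculation:
W^(1/3) = 87.8^(1/3) = 4.444588
Z = R / W^(1/3) = 25.5 / 4.444588
Z = 5.737 m/kg^(1/3)

5.737


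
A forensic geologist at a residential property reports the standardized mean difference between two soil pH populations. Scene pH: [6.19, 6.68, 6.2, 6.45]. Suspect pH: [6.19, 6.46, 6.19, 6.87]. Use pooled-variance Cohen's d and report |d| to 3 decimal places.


Pooled-variance Cohen's d for soil pH comparison:
Scene mean = 25.52 / 4 = 6.38
Suspect mean = 25.71 / 4 = 6.4275
Scene sample variance s_s^2 = 0.054467
Suspect sample variance s_c^2 = 0.103225
Pooled variance = ((n_s-1)*s_s^2 + (n_c-1)*s_c^2) / (n_s + n_c - 2) = 0.078846
Pooled SD = sqrt(0.078846) = 0.280795
Mean difference = -0.0475
|d| = |-0.0475| / 0.280795 = 0.169

0.169


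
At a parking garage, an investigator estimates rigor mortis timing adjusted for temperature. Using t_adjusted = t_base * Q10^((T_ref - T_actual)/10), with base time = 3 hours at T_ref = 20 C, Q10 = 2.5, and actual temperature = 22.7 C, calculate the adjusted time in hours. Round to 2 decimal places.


Rigor mortis time adjustment:
Exponent = (T_ref - T_actual) / 10 = (20 - 22.7) / 10 = -0.27
Q10 factor = 2.5^-0.27 = 0.78083
t_adjusted = 3 * 0.78083 = 2.34 hours

2.34


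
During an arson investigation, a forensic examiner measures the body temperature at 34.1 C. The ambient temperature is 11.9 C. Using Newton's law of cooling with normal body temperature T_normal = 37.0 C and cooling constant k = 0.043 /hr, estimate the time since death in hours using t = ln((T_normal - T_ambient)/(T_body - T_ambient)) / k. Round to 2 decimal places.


Using Newton's law of cooling:
t = ln((T_normal - T_ambient) / (T_body - T_ambient)) / k
T_normal - T_ambient = 25.1
T_body - T_ambient = 22.2
Ratio = 1.130631
ln(ratio) = 0.122776
t = 0.122776 / 0.043 = 2.86 hours

2.86


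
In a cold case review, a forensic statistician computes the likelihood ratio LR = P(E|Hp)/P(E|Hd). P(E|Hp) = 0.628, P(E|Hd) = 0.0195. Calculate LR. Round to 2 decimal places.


Likelihood ratio calculation:
LR = P(E|Hp) / P(E|Hd)
LR = 0.628 / 0.0195
LR = 32.21

32.21


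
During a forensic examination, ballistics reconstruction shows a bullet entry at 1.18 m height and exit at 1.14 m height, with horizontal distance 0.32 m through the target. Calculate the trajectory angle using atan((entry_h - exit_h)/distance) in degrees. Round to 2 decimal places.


Bullet trajectory angle:
Height difference = 1.18 - 1.14 = 0.04 m
angle = atan(0.04 / 0.32)
angle = atan(0.125)
angle = 7.13 degrees

7.13


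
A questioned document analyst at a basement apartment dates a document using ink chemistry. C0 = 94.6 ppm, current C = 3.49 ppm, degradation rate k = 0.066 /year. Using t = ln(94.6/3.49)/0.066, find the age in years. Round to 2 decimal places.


Document age estimation:
C0/C = 94.6 / 3.49 = 27.106017
ln(C0/C) = 3.299756
t = 3.299756 / 0.066 = 50.00 years

50.00


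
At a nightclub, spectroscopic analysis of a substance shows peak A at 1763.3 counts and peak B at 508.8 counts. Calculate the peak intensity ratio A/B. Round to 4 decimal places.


Spectral peak ratio:
Peak A = 1763.3 counts
Peak B = 508.8 counts
Ratio = 1763.3 / 508.8 = 3.4656

3.4656


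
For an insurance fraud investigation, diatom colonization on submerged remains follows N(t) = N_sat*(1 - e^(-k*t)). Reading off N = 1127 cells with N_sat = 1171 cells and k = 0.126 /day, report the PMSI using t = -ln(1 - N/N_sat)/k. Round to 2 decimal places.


PMSI from diatom colonization curve:
N / N_sat = 1127 / 1171 = 0.962425
1 - N/N_sat = 0.037575
ln(1 - N/N_sat) = -3.281416
t = -ln(1 - N/N_sat) / k = -(-3.281416) / 0.126 = 26.04 days

26.04


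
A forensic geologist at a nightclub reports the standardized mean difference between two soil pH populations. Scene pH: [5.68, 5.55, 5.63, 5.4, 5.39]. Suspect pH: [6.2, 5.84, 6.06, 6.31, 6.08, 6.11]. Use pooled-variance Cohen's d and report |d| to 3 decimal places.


Pooled-variance Cohen's d for soil pH comparison:
Scene mean = 27.65 / 5 = 5.53
Suspect mean = 36.6 / 6 = 6.1
Scene sample variance s_s^2 = 0.01735
Suspect sample variance s_c^2 = 0.02476
Pooled variance = ((n_s-1)*s_s^2 + (n_c-1)*s_c^2) / (n_s + n_c - 2) = 0.021467
Pooled SD = sqrt(0.021467) = 0.146516
Mean difference = -0.57
|d| = |-0.57| / 0.146516 = 3.890

3.890


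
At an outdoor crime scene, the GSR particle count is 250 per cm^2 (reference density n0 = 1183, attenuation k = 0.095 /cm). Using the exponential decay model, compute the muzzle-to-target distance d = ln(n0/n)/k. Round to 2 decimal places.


GSR distance calculation:
n0/n = 1183 / 250 = 4.732
ln(n0/n) = 1.554348
d = 1.554348 / 0.095 = 16.36 cm

16.36


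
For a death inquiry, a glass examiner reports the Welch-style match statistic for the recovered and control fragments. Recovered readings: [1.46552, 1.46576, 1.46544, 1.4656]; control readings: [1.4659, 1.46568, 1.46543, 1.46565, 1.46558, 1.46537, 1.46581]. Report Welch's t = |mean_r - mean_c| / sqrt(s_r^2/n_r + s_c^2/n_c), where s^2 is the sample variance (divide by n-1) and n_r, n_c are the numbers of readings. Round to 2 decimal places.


Welch's t-criterion for glass RI comparison:
Recovered mean = sum / n_r = 5.86232 / 4 = 1.46558
Control mean = sum / n_c = 10.25942 / 7 = 1.4656314
Recovered sample variance s_r^2 = 1.86667e-08
Control sample variance s_c^2 = 3.6381e-08
Welch SE (unpooled) = sqrt(s_r^2/n_r + s_c^2/n_c) = sqrt(4.66667e-09 + 5.19728e-09) = sqrt(9.86395e-09) = 9.93174e-05
|mean_r - mean_c| = 5.14286e-05
t = 5.14286e-05 / 9.93174e-05 = 0.52

0.52


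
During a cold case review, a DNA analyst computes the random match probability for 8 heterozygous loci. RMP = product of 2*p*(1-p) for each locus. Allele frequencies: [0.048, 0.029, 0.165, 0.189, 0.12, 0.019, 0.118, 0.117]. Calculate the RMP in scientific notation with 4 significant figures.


Computing RMP for 8 loci:
Locus 1: 2 * 0.048 * 0.952 = 0.091392
Locus 2: 2 * 0.029 * 0.971 = 0.056318
Locus 3: 2 * 0.165 * 0.835 = 0.27555
Locus 4: 2 * 0.189 * 0.811 = 0.306558
Locus 5: 2 * 0.12 * 0.88 = 0.2112
Locus 6: 2 * 0.019 * 0.981 = 0.037278
Locus 7: 2 * 0.118 * 0.882 = 0.208152
Locus 8: 2 * 0.117 * 0.883 = 0.206622
RMP = 1.472e-07

1.472e-07


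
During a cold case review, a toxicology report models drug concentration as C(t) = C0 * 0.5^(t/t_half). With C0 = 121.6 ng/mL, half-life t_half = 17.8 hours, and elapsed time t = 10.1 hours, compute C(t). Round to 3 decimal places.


Drug concentration decay:
Number of half-lives = t / t_half = 10.1 / 17.8 = 0.567416
Decay factor = 0.5^0.567416 = 0.67482438
C(t) = 121.6 * 0.67482438 = 82.059 ng/mL

82.059


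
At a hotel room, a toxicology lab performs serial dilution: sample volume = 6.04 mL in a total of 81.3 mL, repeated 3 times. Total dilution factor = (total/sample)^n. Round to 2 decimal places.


Dilution factor calculation:
Single dilution = V_total / V_sample = 81.3 / 6.04 ≈ 13.460265
Number of dilutions = 3
Total DF = (81.3 / 6.04)^3 (full precision, rounded at the end) = 2438.71

2438.71


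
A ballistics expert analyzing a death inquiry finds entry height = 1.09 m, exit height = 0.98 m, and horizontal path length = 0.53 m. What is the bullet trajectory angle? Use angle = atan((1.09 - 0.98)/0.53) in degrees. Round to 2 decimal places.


Bullet trajectory angle:
Height difference = 1.09 - 0.98 = 0.11 m
angle = atan(0.11 / 0.53)
angle = atan(0.207547)
angle = 11.73 degrees

11.73


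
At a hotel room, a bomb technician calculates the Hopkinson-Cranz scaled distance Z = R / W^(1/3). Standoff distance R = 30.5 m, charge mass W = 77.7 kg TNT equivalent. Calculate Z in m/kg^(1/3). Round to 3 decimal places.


Scaled distance calculation:
W^(1/3) = 77.7^(1/3) = 4.267174
Z = R / W^(1/3) = 30.5 / 4.267174
Z = 7.148 m/kg^(1/3)

7.148


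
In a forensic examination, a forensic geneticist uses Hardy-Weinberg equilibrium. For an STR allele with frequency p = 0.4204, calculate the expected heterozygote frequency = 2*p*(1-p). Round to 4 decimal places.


Hardy-Weinberg heterozygote frequency:
q = 1 - p = 1 - 0.4204 = 0.5796
2pq = 2 * 0.4204 * 0.5796 = 0.4873

0.4873


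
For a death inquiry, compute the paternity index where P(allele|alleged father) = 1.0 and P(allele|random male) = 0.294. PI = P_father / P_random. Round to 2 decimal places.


Paternity Index calculation:
PI = P(allele|father) / P(allele|random)
PI = 1.0 / 0.294
PI = 3.40

3.40


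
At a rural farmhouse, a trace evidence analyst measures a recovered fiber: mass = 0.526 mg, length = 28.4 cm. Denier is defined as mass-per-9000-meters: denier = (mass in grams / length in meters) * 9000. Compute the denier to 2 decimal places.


Denier calculation:
Mass in grams = 0.526 mg / 1000 = 0.000526 g
Length in meters = 28.4 cm / 100 = 0.284 m
Linear density = mass / length = 0.000526 / 0.284 = 0.00185211 g/m
Denier = (g/m) * 9000 = 0.00185211 * 9000 = 16.67

16.67


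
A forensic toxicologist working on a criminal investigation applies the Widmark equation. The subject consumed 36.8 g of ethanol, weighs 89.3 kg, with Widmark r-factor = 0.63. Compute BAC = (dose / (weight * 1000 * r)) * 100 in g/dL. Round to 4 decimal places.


Applying the Widmark formula:
BAC = (dose_g / (body_wt * 1000 * r)) * 100
Denominator = 89.3 * 1000 * 0.63 = 56259
BAC = (36.8 / 56259) * 100
BAC = 0.0654 g/dL

0.0654


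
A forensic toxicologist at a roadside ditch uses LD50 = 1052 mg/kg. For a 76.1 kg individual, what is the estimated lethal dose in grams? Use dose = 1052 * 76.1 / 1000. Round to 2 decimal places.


Lethal dose calculation:
Lethal dose = LD50 * body_weight / 1000
= 1052 * 76.1 / 1000
= 80057.2 / 1000
= 80.06 g

80.06


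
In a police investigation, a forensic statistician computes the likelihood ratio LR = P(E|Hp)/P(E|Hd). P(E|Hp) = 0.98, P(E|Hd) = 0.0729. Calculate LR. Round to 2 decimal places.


Likelihood ratio calculation:
LR = P(E|Hp) / P(E|Hd)
LR = 0.98 / 0.0729
LR = 13.44

13.44


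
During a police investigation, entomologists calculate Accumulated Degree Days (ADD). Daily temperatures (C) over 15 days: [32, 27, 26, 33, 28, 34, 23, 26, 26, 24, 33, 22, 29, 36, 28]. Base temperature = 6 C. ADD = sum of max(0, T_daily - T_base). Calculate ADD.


Computing ADD day by day:
Day 1: max(0, 32 - 6) = 26
Day 2: max(0, 27 - 6) = 21
Day 3: max(0, 26 - 6) = 20
Day 4: max(0, 33 - 6) = 27
Day 5: max(0, 28 - 6) = 22
Day 6: max(0, 34 - 6) = 28
Day 7: max(0, 23 - 6) = 17
Day 8: max(0, 26 - 6) = 20
Day 9: max(0, 26 - 6) = 20
Day 10: max(0, 24 - 6) = 18
Day 11: max(0, 33 - 6) = 27
Day 12: max(0, 22 - 6) = 16
Day 13: max(0, 29 - 6) = 23
Day 14: max(0, 36 - 6) = 30
Day 15: max(0, 28 - 6) = 22
Total ADD = 337

337


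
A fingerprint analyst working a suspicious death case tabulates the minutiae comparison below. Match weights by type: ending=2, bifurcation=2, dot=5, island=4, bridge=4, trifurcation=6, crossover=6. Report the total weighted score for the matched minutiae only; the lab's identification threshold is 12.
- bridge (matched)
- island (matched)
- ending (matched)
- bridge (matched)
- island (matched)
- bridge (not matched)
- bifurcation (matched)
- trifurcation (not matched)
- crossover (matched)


Weighted minutiae match score:
  bridge: matched, +4 (running total 4)
  island: matched, +4 (running total 8)
  ending: matched, +2 (running total 10)
  bridge: matched, +4 (running total 14)
  island: matched, +4 (running total 18)
  bridge: not matched, +0
  bifurcation: matched, +2 (running total 20)
  trifurcation: not matched, +0
  crossover: matched, +6 (running total 26)
Total score = 26
Threshold = 12; verdict = identification

26


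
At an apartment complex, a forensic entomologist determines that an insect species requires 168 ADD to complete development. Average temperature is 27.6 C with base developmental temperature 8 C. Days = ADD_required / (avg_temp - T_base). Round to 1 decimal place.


Insect development time:
Effective temperature = avg_temp - T_base = 27.6 - 8 = 19.6 C
Days = ADD / effective_temp = 168 / 19.6 = 8.6 days

8.6


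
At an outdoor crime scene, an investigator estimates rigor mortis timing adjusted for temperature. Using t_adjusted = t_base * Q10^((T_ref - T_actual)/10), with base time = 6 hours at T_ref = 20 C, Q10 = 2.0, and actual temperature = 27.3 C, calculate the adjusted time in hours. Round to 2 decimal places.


Rigor mortis time adjustment:
Exponent = (T_ref - T_actual) / 10 = (20 - 27.3) / 10 = -0.73
Q10 factor = 2.0^-0.73 = 0.6029
t_adjusted = 6 * 0.6029 = 3.62 hours

3.62


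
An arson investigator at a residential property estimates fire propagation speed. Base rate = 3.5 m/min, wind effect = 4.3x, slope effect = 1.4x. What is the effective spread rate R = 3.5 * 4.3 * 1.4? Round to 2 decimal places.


Fire spread rate calculation:
R = R0 * wind_factor * slope_factor
= 3.5 * 4.3 * 1.4
= 15.05 * 1.4
= 21.07 m/min

21.07


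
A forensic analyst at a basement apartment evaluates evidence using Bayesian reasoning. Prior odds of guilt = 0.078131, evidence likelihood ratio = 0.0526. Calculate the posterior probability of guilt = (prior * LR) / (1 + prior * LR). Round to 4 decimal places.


Bayesian evidence evaluation:
Posterior odds = prior_odds * LR = 0.078131 * 0.0526 = 0.004109691
Posterior probability = posterior_odds / (1 + posterior_odds)
= 0.004109691 / (1 + 0.004109691)
= 0.004109691 / 1.004109691
= 0.0041

0.0041


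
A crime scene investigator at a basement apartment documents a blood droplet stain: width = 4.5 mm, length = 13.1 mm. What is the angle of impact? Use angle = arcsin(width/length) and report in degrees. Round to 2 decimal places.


Blood spatter impact angle calculation:
width / length = 4.5 / 13.1 = 0.343511
angle = arcsin(0.343511)
angle = 20.09 degrees

20.09


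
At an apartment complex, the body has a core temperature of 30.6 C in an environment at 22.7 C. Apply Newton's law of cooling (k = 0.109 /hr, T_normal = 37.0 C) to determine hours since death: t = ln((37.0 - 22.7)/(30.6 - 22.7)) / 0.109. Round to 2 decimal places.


Using Newton's law of cooling:
t = ln((T_normal - T_ambient) / (T_body - T_ambient)) / k
T_normal - T_ambient = 14.3
T_body - T_ambient = 7.9
Ratio = 1.810127
ln(ratio) = 0.593397
t = 0.593397 / 0.109 = 5.44 hours

5.44


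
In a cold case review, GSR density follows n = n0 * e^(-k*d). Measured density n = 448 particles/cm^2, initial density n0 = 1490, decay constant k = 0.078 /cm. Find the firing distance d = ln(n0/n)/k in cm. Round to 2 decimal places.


GSR distance calculation:
n0/n = 1490 / 448 = 3.325893
ln(n0/n) = 1.201738
d = 1.201738 / 0.078 = 15.41 cm

15.41


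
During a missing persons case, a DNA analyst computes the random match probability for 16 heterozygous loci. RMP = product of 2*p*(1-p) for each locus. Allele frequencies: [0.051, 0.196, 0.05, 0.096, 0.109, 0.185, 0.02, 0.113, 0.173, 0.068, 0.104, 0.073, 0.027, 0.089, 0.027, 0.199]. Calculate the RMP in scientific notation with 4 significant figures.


Computing RMP for 16 loci:
Locus 1: 2 * 0.051 * 0.949 = 0.096798
Locus 2: 2 * 0.196 * 0.804 = 0.315168
Locus 3: 2 * 0.05 * 0.95 = 0.095
Locus 4: 2 * 0.096 * 0.904 = 0.173568
Locus 5: 2 * 0.109 * 0.891 = 0.194238
Locus 6: 2 * 0.185 * 0.815 = 0.30155
Locus 7: 2 * 0.02 * 0.98 = 0.0392
Locus 8: 2 * 0.113 * 0.887 = 0.200462
Locus 9: 2 * 0.173 * 0.827 = 0.286142
Locus 10: 2 * 0.068 * 0.932 = 0.126752
Locus 11: 2 * 0.104 * 0.896 = 0.186368
Locus 12: 2 * 0.073 * 0.927 = 0.135342
Locus 13: 2 * 0.027 * 0.973 = 0.052542
Locus 14: 2 * 0.089 * 0.911 = 0.162158
Locus 15: 2 * 0.027 * 0.973 = 0.052542
Locus 16: 2 * 0.199 * 0.801 = 0.318798
RMP = 3.023e-14

3.023e-14


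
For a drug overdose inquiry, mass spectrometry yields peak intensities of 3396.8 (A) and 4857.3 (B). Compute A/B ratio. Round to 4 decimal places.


Spectral peak ratio:
Peak A = 3396.8 counts
Peak B = 4857.3 counts
Ratio = 3396.8 / 4857.3 = 0.6993

0.6993


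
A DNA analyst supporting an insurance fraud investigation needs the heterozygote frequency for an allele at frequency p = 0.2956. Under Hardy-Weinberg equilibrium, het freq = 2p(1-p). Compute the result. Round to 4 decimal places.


Hardy-Weinberg heterozygote frequency:
q = 1 - p = 1 - 0.2956 = 0.7044
2pq = 2 * 0.2956 * 0.7044 = 0.4164

0.4164


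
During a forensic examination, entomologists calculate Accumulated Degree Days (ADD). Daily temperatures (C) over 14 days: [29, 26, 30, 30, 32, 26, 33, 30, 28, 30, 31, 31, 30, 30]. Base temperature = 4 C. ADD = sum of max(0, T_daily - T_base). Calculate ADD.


Computing ADD day by day:
Day 1: max(0, 29 - 4) = 25
Day 2: max(0, 26 - 4) = 22
Day 3: max(0, 30 - 4) = 26
Day 4: max(0, 30 - 4) = 26
Day 5: max(0, 32 - 4) = 28
Day 6: max(0, 26 - 4) = 22
Day 7: max(0, 33 - 4) = 29
Day 8: max(0, 30 - 4) = 26
Day 9: max(0, 28 - 4) = 24
Day 10: max(0, 30 - 4) = 26
Day 11: max(0, 31 - 4) = 27
Day 12: max(0, 31 - 4) = 27
Day 13: max(0, 30 - 4) = 26
Day 14: max(0, 30 - 4) = 26
Total ADD = 360

360


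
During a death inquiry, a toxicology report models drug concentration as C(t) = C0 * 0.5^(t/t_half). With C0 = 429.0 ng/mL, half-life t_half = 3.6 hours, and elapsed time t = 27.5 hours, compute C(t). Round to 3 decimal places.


Drug concentration decay:
Number of half-lives = t / t_half = 27.5 / 3.6 = 7.638889
Decay factor = 0.5^7.638889 = 0.00501724
C(t) = 429.0 * 0.00501724 = 2.152 ng/mL

2.152


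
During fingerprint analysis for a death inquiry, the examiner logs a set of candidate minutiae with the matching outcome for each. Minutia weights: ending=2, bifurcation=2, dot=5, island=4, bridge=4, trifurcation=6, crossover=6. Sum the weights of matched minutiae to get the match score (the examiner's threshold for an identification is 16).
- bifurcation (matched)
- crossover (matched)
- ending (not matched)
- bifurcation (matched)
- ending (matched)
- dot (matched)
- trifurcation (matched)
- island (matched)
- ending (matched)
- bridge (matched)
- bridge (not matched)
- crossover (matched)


Weighted minutiae match score:
  bifurcation: matched, +2 (running total 2)
  crossover: matched, +6 (running total 8)
  ending: not matched, +0
  bifurcation: matched, +2 (running total 10)
  ending: matched, +2 (running total 12)
  dot: matched, +5 (running total 17)
  trifurcation: matched, +6 (running total 23)
  island: matched, +4 (running total 27)
  ending: matched, +2 (running total 29)
  bridge: matched, +4 (running total 33)
  bridge: not matched, +0
  crossover: matched, +6 (running total 39)
Total score = 39
Threshold = 16; verdict = identification

39


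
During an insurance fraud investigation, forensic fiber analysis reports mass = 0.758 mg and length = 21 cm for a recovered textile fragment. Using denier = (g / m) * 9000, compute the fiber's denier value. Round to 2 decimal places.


Denier calculation:
Mass in grams = 0.758 mg / 1000 = 0.000758 g
Length in meters = 21 cm / 100 = 0.21 m
Linear density = mass / length = 0.000758 / 0.21 = 0.00360952 g/m
Denier = (g/m) * 9000 = 0.00360952 * 9000 = 32.49

32.49


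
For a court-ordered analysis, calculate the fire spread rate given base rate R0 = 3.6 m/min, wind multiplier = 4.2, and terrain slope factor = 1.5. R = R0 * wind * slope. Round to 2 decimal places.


Fire spread rate calculation:
R = R0 * wind_factor * slope_factor
= 3.6 * 4.2 * 1.5
= 15.12 * 1.5
= 22.68 m/min

22.68


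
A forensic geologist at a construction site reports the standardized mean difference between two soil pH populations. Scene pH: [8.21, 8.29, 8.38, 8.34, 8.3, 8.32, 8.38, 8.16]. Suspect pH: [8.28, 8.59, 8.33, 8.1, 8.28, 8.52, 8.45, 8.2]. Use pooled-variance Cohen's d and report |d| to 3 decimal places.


Pooled-variance Cohen's d for soil pH comparison:
Scene mean = 66.38 / 8 = 8.2975
Suspect mean = 66.75 / 8 = 8.34375
Scene sample variance s_s^2 = 0.006079
Suspect sample variance s_c^2 = 0.027341
Pooled variance = ((n_s-1)*s_s^2 + (n_c-1)*s_c^2) / (n_s + n_c - 2) = 0.01671
Pooled SD = sqrt(0.01671) = 0.129267
Mean difference = -0.04625
|d| = |-0.04625| / 0.129267 = 0.358

0.358


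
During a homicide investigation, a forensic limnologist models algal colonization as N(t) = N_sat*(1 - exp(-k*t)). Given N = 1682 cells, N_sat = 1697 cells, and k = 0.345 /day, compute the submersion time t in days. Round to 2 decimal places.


PMSI from diatom colonization curve:
N / N_sat = 1682 / 1697 = 0.991161
1 - N/N_sat = 0.008839
ln(1 - N/N_sat) = -4.728582
t = -ln(1 - N/N_sat) / k = -(-4.728582) / 0.345 = 13.71 days

13.71


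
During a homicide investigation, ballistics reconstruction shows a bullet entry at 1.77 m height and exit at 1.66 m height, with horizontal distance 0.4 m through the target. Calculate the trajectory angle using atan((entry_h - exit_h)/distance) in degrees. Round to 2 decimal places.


Bullet trajectory angle:
Height difference = 1.77 - 1.66 = 0.11 m
angle = atan(0.11 / 0.4)
angle = atan(0.275)
angle = 15.38 degrees

15.38


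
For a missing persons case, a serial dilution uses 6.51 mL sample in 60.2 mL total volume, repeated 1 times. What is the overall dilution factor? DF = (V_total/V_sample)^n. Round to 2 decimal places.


Dilution factor calculation:
Single dilution = V_total / V_sample = 60.2 / 6.51 ≈ 9.247312
Number of dilutions = 1
Total DF = (60.2 / 6.51)^1 (full precision, rounded at the end) = 9.25

9.25


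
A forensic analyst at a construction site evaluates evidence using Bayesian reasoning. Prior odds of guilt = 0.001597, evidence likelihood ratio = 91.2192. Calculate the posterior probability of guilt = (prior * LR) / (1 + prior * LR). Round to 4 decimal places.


Bayesian evidence evaluation:
Posterior odds = prior_odds * LR = 0.001597 * 91.2192 = 0.1456771
Posterior probability = posterior_odds / (1 + posterior_odds)
= 0.1456771 / (1 + 0.1456771)
= 0.1456771 / 1.1456771
= 0.1272

0.1272
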